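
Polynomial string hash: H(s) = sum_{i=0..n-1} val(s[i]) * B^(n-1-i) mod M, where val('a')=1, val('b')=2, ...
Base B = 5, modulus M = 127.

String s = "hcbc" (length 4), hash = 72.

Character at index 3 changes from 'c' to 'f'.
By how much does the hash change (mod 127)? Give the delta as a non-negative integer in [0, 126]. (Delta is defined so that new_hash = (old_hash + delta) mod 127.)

Delta formula: (val(new) - val(old)) * B^(n-1-k) mod M
  val('f') - val('c') = 6 - 3 = 3
  B^(n-1-k) = 5^0 mod 127 = 1
  Delta = 3 * 1 mod 127 = 3

Answer: 3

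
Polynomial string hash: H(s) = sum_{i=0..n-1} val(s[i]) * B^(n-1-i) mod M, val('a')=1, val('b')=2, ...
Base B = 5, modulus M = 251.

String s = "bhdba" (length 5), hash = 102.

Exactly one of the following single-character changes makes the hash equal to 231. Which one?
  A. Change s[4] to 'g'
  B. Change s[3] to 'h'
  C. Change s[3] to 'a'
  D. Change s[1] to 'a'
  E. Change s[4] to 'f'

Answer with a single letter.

Answer: D

Derivation:
Option A: s[4]='a'->'g', delta=(7-1)*5^0 mod 251 = 6, hash=102+6 mod 251 = 108
Option B: s[3]='b'->'h', delta=(8-2)*5^1 mod 251 = 30, hash=102+30 mod 251 = 132
Option C: s[3]='b'->'a', delta=(1-2)*5^1 mod 251 = 246, hash=102+246 mod 251 = 97
Option D: s[1]='h'->'a', delta=(1-8)*5^3 mod 251 = 129, hash=102+129 mod 251 = 231 <-- target
Option E: s[4]='a'->'f', delta=(6-1)*5^0 mod 251 = 5, hash=102+5 mod 251 = 107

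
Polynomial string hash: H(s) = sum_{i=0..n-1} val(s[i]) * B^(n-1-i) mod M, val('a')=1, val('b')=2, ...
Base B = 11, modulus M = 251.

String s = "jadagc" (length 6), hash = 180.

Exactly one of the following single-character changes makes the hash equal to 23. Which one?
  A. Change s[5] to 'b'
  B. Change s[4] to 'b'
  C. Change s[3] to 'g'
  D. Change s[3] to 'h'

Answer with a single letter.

Option A: s[5]='c'->'b', delta=(2-3)*11^0 mod 251 = 250, hash=180+250 mod 251 = 179
Option B: s[4]='g'->'b', delta=(2-7)*11^1 mod 251 = 196, hash=180+196 mod 251 = 125
Option C: s[3]='a'->'g', delta=(7-1)*11^2 mod 251 = 224, hash=180+224 mod 251 = 153
Option D: s[3]='a'->'h', delta=(8-1)*11^2 mod 251 = 94, hash=180+94 mod 251 = 23 <-- target

Answer: D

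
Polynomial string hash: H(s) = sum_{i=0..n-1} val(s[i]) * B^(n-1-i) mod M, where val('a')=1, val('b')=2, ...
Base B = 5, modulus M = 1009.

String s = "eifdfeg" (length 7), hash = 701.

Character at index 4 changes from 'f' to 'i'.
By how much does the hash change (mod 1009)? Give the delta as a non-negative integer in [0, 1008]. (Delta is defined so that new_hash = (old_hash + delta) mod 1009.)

Delta formula: (val(new) - val(old)) * B^(n-1-k) mod M
  val('i') - val('f') = 9 - 6 = 3
  B^(n-1-k) = 5^2 mod 1009 = 25
  Delta = 3 * 25 mod 1009 = 75

Answer: 75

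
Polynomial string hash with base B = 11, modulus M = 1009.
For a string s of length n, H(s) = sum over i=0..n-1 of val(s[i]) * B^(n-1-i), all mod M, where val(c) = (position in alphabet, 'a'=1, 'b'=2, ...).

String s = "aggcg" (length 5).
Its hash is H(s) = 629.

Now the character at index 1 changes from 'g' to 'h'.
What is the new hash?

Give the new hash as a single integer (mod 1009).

val('g') = 7, val('h') = 8
Position k = 1, exponent = n-1-k = 3
B^3 mod M = 11^3 mod 1009 = 322
Delta = (8 - 7) * 322 mod 1009 = 322
New hash = (629 + 322) mod 1009 = 951

Answer: 951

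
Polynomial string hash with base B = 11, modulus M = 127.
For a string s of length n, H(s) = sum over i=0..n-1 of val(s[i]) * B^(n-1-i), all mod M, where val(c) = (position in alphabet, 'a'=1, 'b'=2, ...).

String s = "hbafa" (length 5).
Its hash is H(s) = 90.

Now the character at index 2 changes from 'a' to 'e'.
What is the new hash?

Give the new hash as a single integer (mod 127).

val('a') = 1, val('e') = 5
Position k = 2, exponent = n-1-k = 2
B^2 mod M = 11^2 mod 127 = 121
Delta = (5 - 1) * 121 mod 127 = 103
New hash = (90 + 103) mod 127 = 66

Answer: 66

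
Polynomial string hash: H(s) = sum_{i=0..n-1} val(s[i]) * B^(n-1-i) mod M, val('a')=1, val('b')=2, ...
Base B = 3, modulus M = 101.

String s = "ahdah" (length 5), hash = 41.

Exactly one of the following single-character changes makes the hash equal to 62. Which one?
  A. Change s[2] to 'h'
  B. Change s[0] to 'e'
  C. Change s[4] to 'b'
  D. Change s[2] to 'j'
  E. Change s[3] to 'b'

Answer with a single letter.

Option A: s[2]='d'->'h', delta=(8-4)*3^2 mod 101 = 36, hash=41+36 mod 101 = 77
Option B: s[0]='a'->'e', delta=(5-1)*3^4 mod 101 = 21, hash=41+21 mod 101 = 62 <-- target
Option C: s[4]='h'->'b', delta=(2-8)*3^0 mod 101 = 95, hash=41+95 mod 101 = 35
Option D: s[2]='d'->'j', delta=(10-4)*3^2 mod 101 = 54, hash=41+54 mod 101 = 95
Option E: s[3]='a'->'b', delta=(2-1)*3^1 mod 101 = 3, hash=41+3 mod 101 = 44

Answer: B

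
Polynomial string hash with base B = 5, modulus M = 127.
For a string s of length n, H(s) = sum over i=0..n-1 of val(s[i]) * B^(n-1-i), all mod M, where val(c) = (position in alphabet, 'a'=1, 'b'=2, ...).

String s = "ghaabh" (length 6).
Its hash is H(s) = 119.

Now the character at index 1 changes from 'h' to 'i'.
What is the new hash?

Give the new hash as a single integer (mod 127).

val('h') = 8, val('i') = 9
Position k = 1, exponent = n-1-k = 4
B^4 mod M = 5^4 mod 127 = 117
Delta = (9 - 8) * 117 mod 127 = 117
New hash = (119 + 117) mod 127 = 109

Answer: 109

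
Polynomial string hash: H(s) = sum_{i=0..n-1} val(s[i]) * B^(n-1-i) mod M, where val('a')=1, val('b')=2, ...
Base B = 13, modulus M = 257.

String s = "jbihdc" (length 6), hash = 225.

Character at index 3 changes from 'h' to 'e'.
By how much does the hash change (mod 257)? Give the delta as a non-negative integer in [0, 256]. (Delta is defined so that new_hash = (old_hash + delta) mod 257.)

Answer: 7

Derivation:
Delta formula: (val(new) - val(old)) * B^(n-1-k) mod M
  val('e') - val('h') = 5 - 8 = -3
  B^(n-1-k) = 13^2 mod 257 = 169
  Delta = -3 * 169 mod 257 = 7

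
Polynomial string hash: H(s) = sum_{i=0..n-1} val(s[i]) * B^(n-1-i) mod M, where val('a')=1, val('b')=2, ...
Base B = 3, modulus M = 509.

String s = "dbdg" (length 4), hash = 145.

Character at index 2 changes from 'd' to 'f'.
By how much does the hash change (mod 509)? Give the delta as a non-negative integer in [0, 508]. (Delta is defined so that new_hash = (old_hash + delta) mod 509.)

Answer: 6

Derivation:
Delta formula: (val(new) - val(old)) * B^(n-1-k) mod M
  val('f') - val('d') = 6 - 4 = 2
  B^(n-1-k) = 3^1 mod 509 = 3
  Delta = 2 * 3 mod 509 = 6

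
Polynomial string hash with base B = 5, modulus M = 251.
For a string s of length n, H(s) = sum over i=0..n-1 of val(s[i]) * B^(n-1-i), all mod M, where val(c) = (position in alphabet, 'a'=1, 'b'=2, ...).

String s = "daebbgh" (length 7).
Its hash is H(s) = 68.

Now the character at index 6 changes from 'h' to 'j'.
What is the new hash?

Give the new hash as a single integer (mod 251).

val('h') = 8, val('j') = 10
Position k = 6, exponent = n-1-k = 0
B^0 mod M = 5^0 mod 251 = 1
Delta = (10 - 8) * 1 mod 251 = 2
New hash = (68 + 2) mod 251 = 70

Answer: 70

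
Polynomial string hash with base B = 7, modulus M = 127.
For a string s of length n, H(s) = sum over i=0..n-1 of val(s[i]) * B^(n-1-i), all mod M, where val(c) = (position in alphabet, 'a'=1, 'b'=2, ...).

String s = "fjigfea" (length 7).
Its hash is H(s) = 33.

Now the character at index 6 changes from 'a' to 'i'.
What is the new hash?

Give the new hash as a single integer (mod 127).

Answer: 41

Derivation:
val('a') = 1, val('i') = 9
Position k = 6, exponent = n-1-k = 0
B^0 mod M = 7^0 mod 127 = 1
Delta = (9 - 1) * 1 mod 127 = 8
New hash = (33 + 8) mod 127 = 41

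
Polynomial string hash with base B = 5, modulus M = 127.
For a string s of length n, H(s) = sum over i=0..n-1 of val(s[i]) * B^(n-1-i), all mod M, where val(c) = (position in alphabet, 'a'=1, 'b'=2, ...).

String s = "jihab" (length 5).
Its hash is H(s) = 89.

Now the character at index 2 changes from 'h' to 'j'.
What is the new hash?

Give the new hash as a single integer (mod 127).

Answer: 12

Derivation:
val('h') = 8, val('j') = 10
Position k = 2, exponent = n-1-k = 2
B^2 mod M = 5^2 mod 127 = 25
Delta = (10 - 8) * 25 mod 127 = 50
New hash = (89 + 50) mod 127 = 12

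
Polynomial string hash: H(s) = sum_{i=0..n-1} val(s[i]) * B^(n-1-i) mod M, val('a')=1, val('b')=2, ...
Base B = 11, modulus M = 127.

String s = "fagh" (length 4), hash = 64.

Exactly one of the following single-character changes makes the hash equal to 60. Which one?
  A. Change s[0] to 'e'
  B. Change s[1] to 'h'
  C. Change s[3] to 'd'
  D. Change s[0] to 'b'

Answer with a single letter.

Option A: s[0]='f'->'e', delta=(5-6)*11^3 mod 127 = 66, hash=64+66 mod 127 = 3
Option B: s[1]='a'->'h', delta=(8-1)*11^2 mod 127 = 85, hash=64+85 mod 127 = 22
Option C: s[3]='h'->'d', delta=(4-8)*11^0 mod 127 = 123, hash=64+123 mod 127 = 60 <-- target
Option D: s[0]='f'->'b', delta=(2-6)*11^3 mod 127 = 10, hash=64+10 mod 127 = 74

Answer: C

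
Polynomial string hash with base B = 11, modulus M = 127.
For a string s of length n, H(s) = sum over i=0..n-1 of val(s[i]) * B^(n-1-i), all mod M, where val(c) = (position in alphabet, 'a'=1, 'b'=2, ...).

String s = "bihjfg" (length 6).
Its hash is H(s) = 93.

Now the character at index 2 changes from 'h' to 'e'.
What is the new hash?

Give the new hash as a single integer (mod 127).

Answer: 37

Derivation:
val('h') = 8, val('e') = 5
Position k = 2, exponent = n-1-k = 3
B^3 mod M = 11^3 mod 127 = 61
Delta = (5 - 8) * 61 mod 127 = 71
New hash = (93 + 71) mod 127 = 37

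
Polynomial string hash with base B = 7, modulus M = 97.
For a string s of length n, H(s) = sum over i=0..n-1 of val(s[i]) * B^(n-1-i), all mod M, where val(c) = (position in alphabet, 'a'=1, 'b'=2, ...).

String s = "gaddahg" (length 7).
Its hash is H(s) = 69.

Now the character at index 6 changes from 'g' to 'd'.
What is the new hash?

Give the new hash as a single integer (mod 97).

Answer: 66

Derivation:
val('g') = 7, val('d') = 4
Position k = 6, exponent = n-1-k = 0
B^0 mod M = 7^0 mod 97 = 1
Delta = (4 - 7) * 1 mod 97 = 94
New hash = (69 + 94) mod 97 = 66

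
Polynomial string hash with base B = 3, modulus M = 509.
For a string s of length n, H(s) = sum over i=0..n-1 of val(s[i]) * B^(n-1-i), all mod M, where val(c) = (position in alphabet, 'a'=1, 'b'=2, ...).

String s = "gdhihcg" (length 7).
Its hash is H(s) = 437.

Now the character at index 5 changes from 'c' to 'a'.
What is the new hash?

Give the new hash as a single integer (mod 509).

val('c') = 3, val('a') = 1
Position k = 5, exponent = n-1-k = 1
B^1 mod M = 3^1 mod 509 = 3
Delta = (1 - 3) * 3 mod 509 = 503
New hash = (437 + 503) mod 509 = 431

Answer: 431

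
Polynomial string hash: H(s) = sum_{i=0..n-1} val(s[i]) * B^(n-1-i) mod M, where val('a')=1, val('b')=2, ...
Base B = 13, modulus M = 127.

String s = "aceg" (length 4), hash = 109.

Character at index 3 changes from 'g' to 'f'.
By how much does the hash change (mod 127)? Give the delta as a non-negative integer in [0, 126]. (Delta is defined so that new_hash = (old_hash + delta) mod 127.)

Delta formula: (val(new) - val(old)) * B^(n-1-k) mod M
  val('f') - val('g') = 6 - 7 = -1
  B^(n-1-k) = 13^0 mod 127 = 1
  Delta = -1 * 1 mod 127 = 126

Answer: 126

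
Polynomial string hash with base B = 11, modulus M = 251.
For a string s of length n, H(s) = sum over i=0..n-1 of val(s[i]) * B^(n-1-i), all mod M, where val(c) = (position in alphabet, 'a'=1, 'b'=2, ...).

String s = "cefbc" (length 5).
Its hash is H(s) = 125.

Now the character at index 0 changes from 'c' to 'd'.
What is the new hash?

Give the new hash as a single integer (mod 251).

val('c') = 3, val('d') = 4
Position k = 0, exponent = n-1-k = 4
B^4 mod M = 11^4 mod 251 = 83
Delta = (4 - 3) * 83 mod 251 = 83
New hash = (125 + 83) mod 251 = 208

Answer: 208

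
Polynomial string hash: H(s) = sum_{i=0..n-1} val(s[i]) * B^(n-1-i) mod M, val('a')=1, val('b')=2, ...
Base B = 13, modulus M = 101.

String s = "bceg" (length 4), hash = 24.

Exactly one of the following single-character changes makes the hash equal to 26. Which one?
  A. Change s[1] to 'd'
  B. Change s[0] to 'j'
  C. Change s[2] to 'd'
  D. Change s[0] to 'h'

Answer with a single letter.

Option A: s[1]='c'->'d', delta=(4-3)*13^2 mod 101 = 68, hash=24+68 mod 101 = 92
Option B: s[0]='b'->'j', delta=(10-2)*13^3 mod 101 = 2, hash=24+2 mod 101 = 26 <-- target
Option C: s[2]='e'->'d', delta=(4-5)*13^1 mod 101 = 88, hash=24+88 mod 101 = 11
Option D: s[0]='b'->'h', delta=(8-2)*13^3 mod 101 = 52, hash=24+52 mod 101 = 76

Answer: B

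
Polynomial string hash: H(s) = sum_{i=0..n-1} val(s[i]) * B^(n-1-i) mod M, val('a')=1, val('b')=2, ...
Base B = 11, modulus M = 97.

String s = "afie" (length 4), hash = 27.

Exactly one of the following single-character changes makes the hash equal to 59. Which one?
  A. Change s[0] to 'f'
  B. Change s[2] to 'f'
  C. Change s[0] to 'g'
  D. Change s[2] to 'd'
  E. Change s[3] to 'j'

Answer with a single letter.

Answer: C

Derivation:
Option A: s[0]='a'->'f', delta=(6-1)*11^3 mod 97 = 59, hash=27+59 mod 97 = 86
Option B: s[2]='i'->'f', delta=(6-9)*11^1 mod 97 = 64, hash=27+64 mod 97 = 91
Option C: s[0]='a'->'g', delta=(7-1)*11^3 mod 97 = 32, hash=27+32 mod 97 = 59 <-- target
Option D: s[2]='i'->'d', delta=(4-9)*11^1 mod 97 = 42, hash=27+42 mod 97 = 69
Option E: s[3]='e'->'j', delta=(10-5)*11^0 mod 97 = 5, hash=27+5 mod 97 = 32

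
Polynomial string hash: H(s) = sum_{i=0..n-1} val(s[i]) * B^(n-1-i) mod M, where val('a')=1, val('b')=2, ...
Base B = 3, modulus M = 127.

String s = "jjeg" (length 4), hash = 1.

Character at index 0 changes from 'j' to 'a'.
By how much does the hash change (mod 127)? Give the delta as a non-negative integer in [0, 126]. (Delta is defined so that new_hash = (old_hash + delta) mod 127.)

Delta formula: (val(new) - val(old)) * B^(n-1-k) mod M
  val('a') - val('j') = 1 - 10 = -9
  B^(n-1-k) = 3^3 mod 127 = 27
  Delta = -9 * 27 mod 127 = 11

Answer: 11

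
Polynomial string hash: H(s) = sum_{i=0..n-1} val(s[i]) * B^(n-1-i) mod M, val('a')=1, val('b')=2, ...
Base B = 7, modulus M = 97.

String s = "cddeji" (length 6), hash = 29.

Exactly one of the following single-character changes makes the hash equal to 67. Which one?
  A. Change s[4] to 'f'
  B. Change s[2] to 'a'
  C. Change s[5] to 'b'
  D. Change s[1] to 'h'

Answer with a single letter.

Answer: B

Derivation:
Option A: s[4]='j'->'f', delta=(6-10)*7^1 mod 97 = 69, hash=29+69 mod 97 = 1
Option B: s[2]='d'->'a', delta=(1-4)*7^3 mod 97 = 38, hash=29+38 mod 97 = 67 <-- target
Option C: s[5]='i'->'b', delta=(2-9)*7^0 mod 97 = 90, hash=29+90 mod 97 = 22
Option D: s[1]='d'->'h', delta=(8-4)*7^4 mod 97 = 1, hash=29+1 mod 97 = 30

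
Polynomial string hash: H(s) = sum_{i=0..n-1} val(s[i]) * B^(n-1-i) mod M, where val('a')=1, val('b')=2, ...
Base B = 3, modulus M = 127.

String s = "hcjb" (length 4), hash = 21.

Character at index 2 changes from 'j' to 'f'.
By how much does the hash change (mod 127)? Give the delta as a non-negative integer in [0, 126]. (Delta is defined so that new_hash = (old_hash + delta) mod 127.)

Delta formula: (val(new) - val(old)) * B^(n-1-k) mod M
  val('f') - val('j') = 6 - 10 = -4
  B^(n-1-k) = 3^1 mod 127 = 3
  Delta = -4 * 3 mod 127 = 115

Answer: 115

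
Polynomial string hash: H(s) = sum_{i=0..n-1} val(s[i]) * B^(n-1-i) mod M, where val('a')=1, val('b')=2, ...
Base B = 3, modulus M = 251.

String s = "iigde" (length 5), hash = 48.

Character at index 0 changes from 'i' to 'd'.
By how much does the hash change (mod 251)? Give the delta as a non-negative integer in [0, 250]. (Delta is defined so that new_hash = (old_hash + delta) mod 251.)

Answer: 97

Derivation:
Delta formula: (val(new) - val(old)) * B^(n-1-k) mod M
  val('d') - val('i') = 4 - 9 = -5
  B^(n-1-k) = 3^4 mod 251 = 81
  Delta = -5 * 81 mod 251 = 97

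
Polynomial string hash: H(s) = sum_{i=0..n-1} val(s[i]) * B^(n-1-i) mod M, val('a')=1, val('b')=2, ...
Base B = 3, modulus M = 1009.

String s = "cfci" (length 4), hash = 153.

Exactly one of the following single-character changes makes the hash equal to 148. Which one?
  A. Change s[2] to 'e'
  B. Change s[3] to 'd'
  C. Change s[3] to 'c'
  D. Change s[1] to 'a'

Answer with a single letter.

Answer: B

Derivation:
Option A: s[2]='c'->'e', delta=(5-3)*3^1 mod 1009 = 6, hash=153+6 mod 1009 = 159
Option B: s[3]='i'->'d', delta=(4-9)*3^0 mod 1009 = 1004, hash=153+1004 mod 1009 = 148 <-- target
Option C: s[3]='i'->'c', delta=(3-9)*3^0 mod 1009 = 1003, hash=153+1003 mod 1009 = 147
Option D: s[1]='f'->'a', delta=(1-6)*3^2 mod 1009 = 964, hash=153+964 mod 1009 = 108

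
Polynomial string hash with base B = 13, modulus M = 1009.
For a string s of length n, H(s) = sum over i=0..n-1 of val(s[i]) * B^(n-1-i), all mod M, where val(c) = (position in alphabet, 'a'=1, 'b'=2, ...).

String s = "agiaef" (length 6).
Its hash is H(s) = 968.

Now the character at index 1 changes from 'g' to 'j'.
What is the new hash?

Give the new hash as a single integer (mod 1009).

val('g') = 7, val('j') = 10
Position k = 1, exponent = n-1-k = 4
B^4 mod M = 13^4 mod 1009 = 309
Delta = (10 - 7) * 309 mod 1009 = 927
New hash = (968 + 927) mod 1009 = 886

Answer: 886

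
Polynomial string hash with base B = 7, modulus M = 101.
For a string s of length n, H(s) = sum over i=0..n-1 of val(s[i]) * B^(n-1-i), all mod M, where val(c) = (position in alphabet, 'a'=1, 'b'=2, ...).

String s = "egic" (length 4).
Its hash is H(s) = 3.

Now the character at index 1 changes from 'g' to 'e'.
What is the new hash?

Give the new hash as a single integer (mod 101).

Answer: 6

Derivation:
val('g') = 7, val('e') = 5
Position k = 1, exponent = n-1-k = 2
B^2 mod M = 7^2 mod 101 = 49
Delta = (5 - 7) * 49 mod 101 = 3
New hash = (3 + 3) mod 101 = 6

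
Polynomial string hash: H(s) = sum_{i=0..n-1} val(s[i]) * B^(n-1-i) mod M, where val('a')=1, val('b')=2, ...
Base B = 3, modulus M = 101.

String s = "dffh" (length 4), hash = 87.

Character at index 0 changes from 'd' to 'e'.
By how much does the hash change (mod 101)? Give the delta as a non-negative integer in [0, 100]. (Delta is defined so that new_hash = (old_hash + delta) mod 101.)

Delta formula: (val(new) - val(old)) * B^(n-1-k) mod M
  val('e') - val('d') = 5 - 4 = 1
  B^(n-1-k) = 3^3 mod 101 = 27
  Delta = 1 * 27 mod 101 = 27

Answer: 27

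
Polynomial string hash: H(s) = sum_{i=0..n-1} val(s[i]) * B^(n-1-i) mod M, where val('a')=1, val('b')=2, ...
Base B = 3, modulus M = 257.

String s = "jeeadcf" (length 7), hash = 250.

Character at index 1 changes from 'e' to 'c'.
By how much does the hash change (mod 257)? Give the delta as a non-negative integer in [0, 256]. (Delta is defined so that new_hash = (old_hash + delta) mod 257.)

Answer: 28

Derivation:
Delta formula: (val(new) - val(old)) * B^(n-1-k) mod M
  val('c') - val('e') = 3 - 5 = -2
  B^(n-1-k) = 3^5 mod 257 = 243
  Delta = -2 * 243 mod 257 = 28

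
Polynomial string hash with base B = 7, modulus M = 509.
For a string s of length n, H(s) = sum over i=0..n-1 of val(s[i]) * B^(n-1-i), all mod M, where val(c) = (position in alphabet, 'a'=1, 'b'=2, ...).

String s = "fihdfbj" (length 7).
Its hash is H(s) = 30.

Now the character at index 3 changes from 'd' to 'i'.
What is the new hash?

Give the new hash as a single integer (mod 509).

val('d') = 4, val('i') = 9
Position k = 3, exponent = n-1-k = 3
B^3 mod M = 7^3 mod 509 = 343
Delta = (9 - 4) * 343 mod 509 = 188
New hash = (30 + 188) mod 509 = 218

Answer: 218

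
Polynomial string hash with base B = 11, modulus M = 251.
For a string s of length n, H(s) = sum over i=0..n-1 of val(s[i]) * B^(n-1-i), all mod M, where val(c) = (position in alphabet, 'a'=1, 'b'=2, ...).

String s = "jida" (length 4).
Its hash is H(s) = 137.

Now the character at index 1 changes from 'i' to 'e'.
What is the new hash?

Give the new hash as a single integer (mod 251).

Answer: 155

Derivation:
val('i') = 9, val('e') = 5
Position k = 1, exponent = n-1-k = 2
B^2 mod M = 11^2 mod 251 = 121
Delta = (5 - 9) * 121 mod 251 = 18
New hash = (137 + 18) mod 251 = 155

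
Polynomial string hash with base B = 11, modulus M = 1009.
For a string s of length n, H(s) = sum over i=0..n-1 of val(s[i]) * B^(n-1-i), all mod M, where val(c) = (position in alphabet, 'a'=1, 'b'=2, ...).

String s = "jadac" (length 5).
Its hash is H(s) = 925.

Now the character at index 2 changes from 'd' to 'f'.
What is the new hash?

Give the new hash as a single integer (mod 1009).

Answer: 158

Derivation:
val('d') = 4, val('f') = 6
Position k = 2, exponent = n-1-k = 2
B^2 mod M = 11^2 mod 1009 = 121
Delta = (6 - 4) * 121 mod 1009 = 242
New hash = (925 + 242) mod 1009 = 158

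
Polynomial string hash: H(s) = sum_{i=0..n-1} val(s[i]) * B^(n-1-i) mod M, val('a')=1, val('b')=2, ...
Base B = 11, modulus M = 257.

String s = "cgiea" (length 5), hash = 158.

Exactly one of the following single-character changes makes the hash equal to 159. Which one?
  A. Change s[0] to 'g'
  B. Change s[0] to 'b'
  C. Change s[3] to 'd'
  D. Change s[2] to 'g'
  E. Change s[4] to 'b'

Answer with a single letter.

Answer: E

Derivation:
Option A: s[0]='c'->'g', delta=(7-3)*11^4 mod 257 = 225, hash=158+225 mod 257 = 126
Option B: s[0]='c'->'b', delta=(2-3)*11^4 mod 257 = 8, hash=158+8 mod 257 = 166
Option C: s[3]='e'->'d', delta=(4-5)*11^1 mod 257 = 246, hash=158+246 mod 257 = 147
Option D: s[2]='i'->'g', delta=(7-9)*11^2 mod 257 = 15, hash=158+15 mod 257 = 173
Option E: s[4]='a'->'b', delta=(2-1)*11^0 mod 257 = 1, hash=158+1 mod 257 = 159 <-- target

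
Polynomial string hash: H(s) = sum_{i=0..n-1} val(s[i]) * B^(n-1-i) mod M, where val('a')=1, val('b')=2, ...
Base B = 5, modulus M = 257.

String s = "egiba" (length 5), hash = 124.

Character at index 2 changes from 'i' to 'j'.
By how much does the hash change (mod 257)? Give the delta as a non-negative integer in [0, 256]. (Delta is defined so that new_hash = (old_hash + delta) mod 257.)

Delta formula: (val(new) - val(old)) * B^(n-1-k) mod M
  val('j') - val('i') = 10 - 9 = 1
  B^(n-1-k) = 5^2 mod 257 = 25
  Delta = 1 * 25 mod 257 = 25

Answer: 25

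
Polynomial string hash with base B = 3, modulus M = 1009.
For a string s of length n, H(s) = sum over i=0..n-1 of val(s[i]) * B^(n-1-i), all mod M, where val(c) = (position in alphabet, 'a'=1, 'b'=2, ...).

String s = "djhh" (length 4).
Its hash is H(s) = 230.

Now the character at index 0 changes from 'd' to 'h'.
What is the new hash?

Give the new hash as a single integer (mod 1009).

Answer: 338

Derivation:
val('d') = 4, val('h') = 8
Position k = 0, exponent = n-1-k = 3
B^3 mod M = 3^3 mod 1009 = 27
Delta = (8 - 4) * 27 mod 1009 = 108
New hash = (230 + 108) mod 1009 = 338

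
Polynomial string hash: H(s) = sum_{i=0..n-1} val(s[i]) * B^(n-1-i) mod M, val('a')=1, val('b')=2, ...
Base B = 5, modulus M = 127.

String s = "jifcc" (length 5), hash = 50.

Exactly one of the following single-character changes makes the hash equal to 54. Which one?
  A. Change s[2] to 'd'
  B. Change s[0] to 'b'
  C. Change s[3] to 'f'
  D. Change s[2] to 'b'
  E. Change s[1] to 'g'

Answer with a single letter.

Option A: s[2]='f'->'d', delta=(4-6)*5^2 mod 127 = 77, hash=50+77 mod 127 = 0
Option B: s[0]='j'->'b', delta=(2-10)*5^4 mod 127 = 80, hash=50+80 mod 127 = 3
Option C: s[3]='c'->'f', delta=(6-3)*5^1 mod 127 = 15, hash=50+15 mod 127 = 65
Option D: s[2]='f'->'b', delta=(2-6)*5^2 mod 127 = 27, hash=50+27 mod 127 = 77
Option E: s[1]='i'->'g', delta=(7-9)*5^3 mod 127 = 4, hash=50+4 mod 127 = 54 <-- target

Answer: E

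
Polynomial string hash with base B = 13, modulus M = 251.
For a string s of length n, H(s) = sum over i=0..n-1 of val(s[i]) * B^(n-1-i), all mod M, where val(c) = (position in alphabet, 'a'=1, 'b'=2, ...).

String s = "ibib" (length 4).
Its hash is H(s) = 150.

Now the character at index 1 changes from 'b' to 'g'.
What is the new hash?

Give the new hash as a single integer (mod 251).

val('b') = 2, val('g') = 7
Position k = 1, exponent = n-1-k = 2
B^2 mod M = 13^2 mod 251 = 169
Delta = (7 - 2) * 169 mod 251 = 92
New hash = (150 + 92) mod 251 = 242

Answer: 242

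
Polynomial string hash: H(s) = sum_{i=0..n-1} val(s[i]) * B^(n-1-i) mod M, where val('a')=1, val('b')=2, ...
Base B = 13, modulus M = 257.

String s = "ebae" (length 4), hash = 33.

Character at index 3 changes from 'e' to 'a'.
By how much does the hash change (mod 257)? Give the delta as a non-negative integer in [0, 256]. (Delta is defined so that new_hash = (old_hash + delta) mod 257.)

Answer: 253

Derivation:
Delta formula: (val(new) - val(old)) * B^(n-1-k) mod M
  val('a') - val('e') = 1 - 5 = -4
  B^(n-1-k) = 13^0 mod 257 = 1
  Delta = -4 * 1 mod 257 = 253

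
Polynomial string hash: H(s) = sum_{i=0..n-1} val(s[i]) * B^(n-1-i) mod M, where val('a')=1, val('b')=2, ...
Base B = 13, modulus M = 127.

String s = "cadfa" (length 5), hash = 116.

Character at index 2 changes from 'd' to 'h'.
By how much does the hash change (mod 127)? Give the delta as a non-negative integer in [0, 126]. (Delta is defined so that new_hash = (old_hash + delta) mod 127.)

Delta formula: (val(new) - val(old)) * B^(n-1-k) mod M
  val('h') - val('d') = 8 - 4 = 4
  B^(n-1-k) = 13^2 mod 127 = 42
  Delta = 4 * 42 mod 127 = 41

Answer: 41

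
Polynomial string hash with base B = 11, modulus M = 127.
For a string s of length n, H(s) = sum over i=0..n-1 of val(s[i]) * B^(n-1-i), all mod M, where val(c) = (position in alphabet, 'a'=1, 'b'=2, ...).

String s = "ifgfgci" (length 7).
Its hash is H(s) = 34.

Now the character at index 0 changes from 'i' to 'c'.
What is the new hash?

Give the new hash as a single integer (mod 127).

val('i') = 9, val('c') = 3
Position k = 0, exponent = n-1-k = 6
B^6 mod M = 11^6 mod 127 = 38
Delta = (3 - 9) * 38 mod 127 = 26
New hash = (34 + 26) mod 127 = 60

Answer: 60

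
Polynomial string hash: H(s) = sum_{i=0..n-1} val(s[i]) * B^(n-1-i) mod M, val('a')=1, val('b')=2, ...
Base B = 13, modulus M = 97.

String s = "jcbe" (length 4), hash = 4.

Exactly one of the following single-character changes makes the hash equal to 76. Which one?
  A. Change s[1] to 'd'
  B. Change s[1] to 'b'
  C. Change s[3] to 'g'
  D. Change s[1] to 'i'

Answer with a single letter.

Option A: s[1]='c'->'d', delta=(4-3)*13^2 mod 97 = 72, hash=4+72 mod 97 = 76 <-- target
Option B: s[1]='c'->'b', delta=(2-3)*13^2 mod 97 = 25, hash=4+25 mod 97 = 29
Option C: s[3]='e'->'g', delta=(7-5)*13^0 mod 97 = 2, hash=4+2 mod 97 = 6
Option D: s[1]='c'->'i', delta=(9-3)*13^2 mod 97 = 44, hash=4+44 mod 97 = 48

Answer: A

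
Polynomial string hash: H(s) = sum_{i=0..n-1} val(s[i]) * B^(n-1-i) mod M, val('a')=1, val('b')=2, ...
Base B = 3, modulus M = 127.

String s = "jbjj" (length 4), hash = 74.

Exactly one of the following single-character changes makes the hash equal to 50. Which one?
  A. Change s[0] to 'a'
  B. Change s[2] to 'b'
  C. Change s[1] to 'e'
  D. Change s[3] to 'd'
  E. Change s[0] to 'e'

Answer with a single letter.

Option A: s[0]='j'->'a', delta=(1-10)*3^3 mod 127 = 11, hash=74+11 mod 127 = 85
Option B: s[2]='j'->'b', delta=(2-10)*3^1 mod 127 = 103, hash=74+103 mod 127 = 50 <-- target
Option C: s[1]='b'->'e', delta=(5-2)*3^2 mod 127 = 27, hash=74+27 mod 127 = 101
Option D: s[3]='j'->'d', delta=(4-10)*3^0 mod 127 = 121, hash=74+121 mod 127 = 68
Option E: s[0]='j'->'e', delta=(5-10)*3^3 mod 127 = 119, hash=74+119 mod 127 = 66

Answer: B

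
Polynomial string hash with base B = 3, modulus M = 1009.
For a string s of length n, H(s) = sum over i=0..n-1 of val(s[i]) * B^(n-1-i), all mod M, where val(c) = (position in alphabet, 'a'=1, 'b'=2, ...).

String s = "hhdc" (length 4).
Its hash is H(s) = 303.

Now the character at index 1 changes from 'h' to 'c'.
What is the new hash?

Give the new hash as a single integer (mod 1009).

Answer: 258

Derivation:
val('h') = 8, val('c') = 3
Position k = 1, exponent = n-1-k = 2
B^2 mod M = 3^2 mod 1009 = 9
Delta = (3 - 8) * 9 mod 1009 = 964
New hash = (303 + 964) mod 1009 = 258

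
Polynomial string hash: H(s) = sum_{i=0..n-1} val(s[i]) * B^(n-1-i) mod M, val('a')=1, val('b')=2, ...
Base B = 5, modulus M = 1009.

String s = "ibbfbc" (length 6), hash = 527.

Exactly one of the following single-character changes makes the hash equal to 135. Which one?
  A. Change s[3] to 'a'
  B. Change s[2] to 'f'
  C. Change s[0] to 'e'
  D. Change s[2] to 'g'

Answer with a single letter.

Option A: s[3]='f'->'a', delta=(1-6)*5^2 mod 1009 = 884, hash=527+884 mod 1009 = 402
Option B: s[2]='b'->'f', delta=(6-2)*5^3 mod 1009 = 500, hash=527+500 mod 1009 = 18
Option C: s[0]='i'->'e', delta=(5-9)*5^5 mod 1009 = 617, hash=527+617 mod 1009 = 135 <-- target
Option D: s[2]='b'->'g', delta=(7-2)*5^3 mod 1009 = 625, hash=527+625 mod 1009 = 143

Answer: C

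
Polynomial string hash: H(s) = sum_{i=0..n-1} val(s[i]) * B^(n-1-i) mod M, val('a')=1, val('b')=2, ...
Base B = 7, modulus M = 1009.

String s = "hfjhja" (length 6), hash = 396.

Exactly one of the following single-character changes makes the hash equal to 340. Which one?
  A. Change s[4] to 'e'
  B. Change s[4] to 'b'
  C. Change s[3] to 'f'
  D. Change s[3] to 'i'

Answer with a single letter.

Answer: B

Derivation:
Option A: s[4]='j'->'e', delta=(5-10)*7^1 mod 1009 = 974, hash=396+974 mod 1009 = 361
Option B: s[4]='j'->'b', delta=(2-10)*7^1 mod 1009 = 953, hash=396+953 mod 1009 = 340 <-- target
Option C: s[3]='h'->'f', delta=(6-8)*7^2 mod 1009 = 911, hash=396+911 mod 1009 = 298
Option D: s[3]='h'->'i', delta=(9-8)*7^2 mod 1009 = 49, hash=396+49 mod 1009 = 445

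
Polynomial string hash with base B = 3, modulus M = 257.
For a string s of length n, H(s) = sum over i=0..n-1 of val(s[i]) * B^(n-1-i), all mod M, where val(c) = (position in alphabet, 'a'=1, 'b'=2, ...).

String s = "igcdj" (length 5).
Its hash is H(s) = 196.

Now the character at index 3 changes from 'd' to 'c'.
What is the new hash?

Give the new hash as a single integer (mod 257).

val('d') = 4, val('c') = 3
Position k = 3, exponent = n-1-k = 1
B^1 mod M = 3^1 mod 257 = 3
Delta = (3 - 4) * 3 mod 257 = 254
New hash = (196 + 254) mod 257 = 193

Answer: 193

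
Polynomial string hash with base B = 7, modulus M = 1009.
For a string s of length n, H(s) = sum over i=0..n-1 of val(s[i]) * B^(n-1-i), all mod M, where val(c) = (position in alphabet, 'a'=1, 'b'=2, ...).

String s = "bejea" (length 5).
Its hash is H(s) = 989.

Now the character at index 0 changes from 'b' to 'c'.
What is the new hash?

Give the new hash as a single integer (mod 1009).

val('b') = 2, val('c') = 3
Position k = 0, exponent = n-1-k = 4
B^4 mod M = 7^4 mod 1009 = 383
Delta = (3 - 2) * 383 mod 1009 = 383
New hash = (989 + 383) mod 1009 = 363

Answer: 363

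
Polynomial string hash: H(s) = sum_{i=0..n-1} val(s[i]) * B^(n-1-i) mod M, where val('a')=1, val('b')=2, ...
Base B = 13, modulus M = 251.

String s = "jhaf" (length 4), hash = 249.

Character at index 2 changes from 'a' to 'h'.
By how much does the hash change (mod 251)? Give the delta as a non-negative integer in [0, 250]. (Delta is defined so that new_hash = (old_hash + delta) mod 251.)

Delta formula: (val(new) - val(old)) * B^(n-1-k) mod M
  val('h') - val('a') = 8 - 1 = 7
  B^(n-1-k) = 13^1 mod 251 = 13
  Delta = 7 * 13 mod 251 = 91

Answer: 91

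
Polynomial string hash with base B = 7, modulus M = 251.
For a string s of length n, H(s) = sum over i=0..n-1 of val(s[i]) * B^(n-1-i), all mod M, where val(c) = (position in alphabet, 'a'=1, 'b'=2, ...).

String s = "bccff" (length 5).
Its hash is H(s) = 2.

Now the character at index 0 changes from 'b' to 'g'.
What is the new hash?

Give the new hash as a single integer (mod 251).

Answer: 210

Derivation:
val('b') = 2, val('g') = 7
Position k = 0, exponent = n-1-k = 4
B^4 mod M = 7^4 mod 251 = 142
Delta = (7 - 2) * 142 mod 251 = 208
New hash = (2 + 208) mod 251 = 210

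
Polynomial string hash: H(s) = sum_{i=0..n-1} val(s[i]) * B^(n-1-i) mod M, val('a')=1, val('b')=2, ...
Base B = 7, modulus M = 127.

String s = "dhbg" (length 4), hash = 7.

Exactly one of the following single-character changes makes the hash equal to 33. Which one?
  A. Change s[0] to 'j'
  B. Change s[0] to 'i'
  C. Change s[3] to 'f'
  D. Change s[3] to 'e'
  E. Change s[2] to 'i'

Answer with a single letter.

Answer: A

Derivation:
Option A: s[0]='d'->'j', delta=(10-4)*7^3 mod 127 = 26, hash=7+26 mod 127 = 33 <-- target
Option B: s[0]='d'->'i', delta=(9-4)*7^3 mod 127 = 64, hash=7+64 mod 127 = 71
Option C: s[3]='g'->'f', delta=(6-7)*7^0 mod 127 = 126, hash=7+126 mod 127 = 6
Option D: s[3]='g'->'e', delta=(5-7)*7^0 mod 127 = 125, hash=7+125 mod 127 = 5
Option E: s[2]='b'->'i', delta=(9-2)*7^1 mod 127 = 49, hash=7+49 mod 127 = 56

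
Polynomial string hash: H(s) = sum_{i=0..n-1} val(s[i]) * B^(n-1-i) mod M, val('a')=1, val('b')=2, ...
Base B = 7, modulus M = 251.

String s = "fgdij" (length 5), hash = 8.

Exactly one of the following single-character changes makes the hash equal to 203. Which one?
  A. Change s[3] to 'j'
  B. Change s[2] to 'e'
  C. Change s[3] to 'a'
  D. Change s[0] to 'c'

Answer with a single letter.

Answer: C

Derivation:
Option A: s[3]='i'->'j', delta=(10-9)*7^1 mod 251 = 7, hash=8+7 mod 251 = 15
Option B: s[2]='d'->'e', delta=(5-4)*7^2 mod 251 = 49, hash=8+49 mod 251 = 57
Option C: s[3]='i'->'a', delta=(1-9)*7^1 mod 251 = 195, hash=8+195 mod 251 = 203 <-- target
Option D: s[0]='f'->'c', delta=(3-6)*7^4 mod 251 = 76, hash=8+76 mod 251 = 84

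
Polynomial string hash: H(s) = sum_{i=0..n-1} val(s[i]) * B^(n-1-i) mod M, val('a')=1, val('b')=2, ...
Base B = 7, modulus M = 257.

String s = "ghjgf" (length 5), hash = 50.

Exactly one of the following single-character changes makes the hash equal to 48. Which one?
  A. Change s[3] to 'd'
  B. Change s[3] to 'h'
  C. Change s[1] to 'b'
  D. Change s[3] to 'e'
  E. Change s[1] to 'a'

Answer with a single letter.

Answer: C

Derivation:
Option A: s[3]='g'->'d', delta=(4-7)*7^1 mod 257 = 236, hash=50+236 mod 257 = 29
Option B: s[3]='g'->'h', delta=(8-7)*7^1 mod 257 = 7, hash=50+7 mod 257 = 57
Option C: s[1]='h'->'b', delta=(2-8)*7^3 mod 257 = 255, hash=50+255 mod 257 = 48 <-- target
Option D: s[3]='g'->'e', delta=(5-7)*7^1 mod 257 = 243, hash=50+243 mod 257 = 36
Option E: s[1]='h'->'a', delta=(1-8)*7^3 mod 257 = 169, hash=50+169 mod 257 = 219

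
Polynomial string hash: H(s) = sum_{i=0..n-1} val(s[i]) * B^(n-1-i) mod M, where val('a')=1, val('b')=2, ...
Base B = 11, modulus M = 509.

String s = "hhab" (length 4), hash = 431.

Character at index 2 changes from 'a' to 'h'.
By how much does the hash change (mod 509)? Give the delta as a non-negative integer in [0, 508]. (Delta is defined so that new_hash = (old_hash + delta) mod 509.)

Delta formula: (val(new) - val(old)) * B^(n-1-k) mod M
  val('h') - val('a') = 8 - 1 = 7
  B^(n-1-k) = 11^1 mod 509 = 11
  Delta = 7 * 11 mod 509 = 77

Answer: 77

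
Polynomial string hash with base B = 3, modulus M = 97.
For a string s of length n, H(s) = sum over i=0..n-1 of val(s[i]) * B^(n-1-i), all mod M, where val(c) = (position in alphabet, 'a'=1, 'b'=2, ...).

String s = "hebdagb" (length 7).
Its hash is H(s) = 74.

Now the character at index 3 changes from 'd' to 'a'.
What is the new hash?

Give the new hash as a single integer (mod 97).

val('d') = 4, val('a') = 1
Position k = 3, exponent = n-1-k = 3
B^3 mod M = 3^3 mod 97 = 27
Delta = (1 - 4) * 27 mod 97 = 16
New hash = (74 + 16) mod 97 = 90

Answer: 90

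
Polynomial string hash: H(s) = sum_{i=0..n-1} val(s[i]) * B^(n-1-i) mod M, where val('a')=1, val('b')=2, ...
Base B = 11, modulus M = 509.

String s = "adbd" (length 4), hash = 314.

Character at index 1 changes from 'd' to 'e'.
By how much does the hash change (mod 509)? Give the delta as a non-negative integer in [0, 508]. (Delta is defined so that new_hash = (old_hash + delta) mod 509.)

Answer: 121

Derivation:
Delta formula: (val(new) - val(old)) * B^(n-1-k) mod M
  val('e') - val('d') = 5 - 4 = 1
  B^(n-1-k) = 11^2 mod 509 = 121
  Delta = 1 * 121 mod 509 = 121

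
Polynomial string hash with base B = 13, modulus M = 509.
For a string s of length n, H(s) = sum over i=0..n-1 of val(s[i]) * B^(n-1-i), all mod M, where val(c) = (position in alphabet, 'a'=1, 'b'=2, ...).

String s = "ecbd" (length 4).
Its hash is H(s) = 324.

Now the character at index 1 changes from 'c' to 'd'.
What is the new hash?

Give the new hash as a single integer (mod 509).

Answer: 493

Derivation:
val('c') = 3, val('d') = 4
Position k = 1, exponent = n-1-k = 2
B^2 mod M = 13^2 mod 509 = 169
Delta = (4 - 3) * 169 mod 509 = 169
New hash = (324 + 169) mod 509 = 493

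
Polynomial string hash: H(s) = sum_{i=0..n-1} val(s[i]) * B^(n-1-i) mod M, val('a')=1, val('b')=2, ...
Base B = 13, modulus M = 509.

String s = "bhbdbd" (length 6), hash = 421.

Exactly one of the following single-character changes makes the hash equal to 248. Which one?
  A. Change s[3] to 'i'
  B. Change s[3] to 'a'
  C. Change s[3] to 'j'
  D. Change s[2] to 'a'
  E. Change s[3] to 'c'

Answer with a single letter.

Option A: s[3]='d'->'i', delta=(9-4)*13^2 mod 509 = 336, hash=421+336 mod 509 = 248 <-- target
Option B: s[3]='d'->'a', delta=(1-4)*13^2 mod 509 = 2, hash=421+2 mod 509 = 423
Option C: s[3]='d'->'j', delta=(10-4)*13^2 mod 509 = 505, hash=421+505 mod 509 = 417
Option D: s[2]='b'->'a', delta=(1-2)*13^3 mod 509 = 348, hash=421+348 mod 509 = 260
Option E: s[3]='d'->'c', delta=(3-4)*13^2 mod 509 = 340, hash=421+340 mod 509 = 252

Answer: A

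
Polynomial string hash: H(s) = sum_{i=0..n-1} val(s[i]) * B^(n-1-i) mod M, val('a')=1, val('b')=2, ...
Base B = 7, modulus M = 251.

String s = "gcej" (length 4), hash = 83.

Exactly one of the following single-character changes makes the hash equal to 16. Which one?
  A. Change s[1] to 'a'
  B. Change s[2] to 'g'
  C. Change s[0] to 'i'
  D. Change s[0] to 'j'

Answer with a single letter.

Answer: C

Derivation:
Option A: s[1]='c'->'a', delta=(1-3)*7^2 mod 251 = 153, hash=83+153 mod 251 = 236
Option B: s[2]='e'->'g', delta=(7-5)*7^1 mod 251 = 14, hash=83+14 mod 251 = 97
Option C: s[0]='g'->'i', delta=(9-7)*7^3 mod 251 = 184, hash=83+184 mod 251 = 16 <-- target
Option D: s[0]='g'->'j', delta=(10-7)*7^3 mod 251 = 25, hash=83+25 mod 251 = 108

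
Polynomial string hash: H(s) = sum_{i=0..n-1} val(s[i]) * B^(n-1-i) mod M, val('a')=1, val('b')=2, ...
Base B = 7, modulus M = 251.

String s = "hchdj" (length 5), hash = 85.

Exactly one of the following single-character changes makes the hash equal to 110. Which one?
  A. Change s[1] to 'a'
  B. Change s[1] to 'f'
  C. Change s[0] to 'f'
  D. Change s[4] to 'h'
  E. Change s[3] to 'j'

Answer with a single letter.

Answer: B

Derivation:
Option A: s[1]='c'->'a', delta=(1-3)*7^3 mod 251 = 67, hash=85+67 mod 251 = 152
Option B: s[1]='c'->'f', delta=(6-3)*7^3 mod 251 = 25, hash=85+25 mod 251 = 110 <-- target
Option C: s[0]='h'->'f', delta=(6-8)*7^4 mod 251 = 218, hash=85+218 mod 251 = 52
Option D: s[4]='j'->'h', delta=(8-10)*7^0 mod 251 = 249, hash=85+249 mod 251 = 83
Option E: s[3]='d'->'j', delta=(10-4)*7^1 mod 251 = 42, hash=85+42 mod 251 = 127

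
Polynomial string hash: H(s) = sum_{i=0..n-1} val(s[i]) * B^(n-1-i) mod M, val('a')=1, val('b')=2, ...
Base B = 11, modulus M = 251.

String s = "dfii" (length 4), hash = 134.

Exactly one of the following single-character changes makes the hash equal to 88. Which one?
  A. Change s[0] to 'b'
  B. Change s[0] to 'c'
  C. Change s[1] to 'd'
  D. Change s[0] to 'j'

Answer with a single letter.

Option A: s[0]='d'->'b', delta=(2-4)*11^3 mod 251 = 99, hash=134+99 mod 251 = 233
Option B: s[0]='d'->'c', delta=(3-4)*11^3 mod 251 = 175, hash=134+175 mod 251 = 58
Option C: s[1]='f'->'d', delta=(4-6)*11^2 mod 251 = 9, hash=134+9 mod 251 = 143
Option D: s[0]='d'->'j', delta=(10-4)*11^3 mod 251 = 205, hash=134+205 mod 251 = 88 <-- target

Answer: D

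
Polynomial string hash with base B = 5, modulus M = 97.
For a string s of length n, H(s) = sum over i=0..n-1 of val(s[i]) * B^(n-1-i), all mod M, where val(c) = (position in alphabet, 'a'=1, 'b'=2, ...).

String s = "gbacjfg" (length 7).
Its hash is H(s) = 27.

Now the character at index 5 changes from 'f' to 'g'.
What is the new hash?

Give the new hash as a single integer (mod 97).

Answer: 32

Derivation:
val('f') = 6, val('g') = 7
Position k = 5, exponent = n-1-k = 1
B^1 mod M = 5^1 mod 97 = 5
Delta = (7 - 6) * 5 mod 97 = 5
New hash = (27 + 5) mod 97 = 32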